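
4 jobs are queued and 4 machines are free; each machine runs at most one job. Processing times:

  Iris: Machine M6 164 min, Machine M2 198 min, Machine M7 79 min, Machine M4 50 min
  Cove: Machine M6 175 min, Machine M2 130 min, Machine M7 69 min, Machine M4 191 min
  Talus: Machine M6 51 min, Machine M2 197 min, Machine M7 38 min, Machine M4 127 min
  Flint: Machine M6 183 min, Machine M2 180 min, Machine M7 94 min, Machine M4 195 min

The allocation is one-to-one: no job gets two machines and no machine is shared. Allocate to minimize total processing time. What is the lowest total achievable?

Min total: 325 min

Optimal: Iris→Machine M4 (50 min), Cove→Machine M2 (130 min), Talus→Machine M6 (51 min), Flint→Machine M7 (94 min) — total 50+130+51+94 = 325 min.
Column-greedy (each machine in turn goes to its cheapest remaining job) gives 455 min, worse by 130.
Next-best assignment: Iris→Machine M4, Cove→Machine M7, Talus→Machine M6, Flint→Machine M2 = 350 min.
Every other assignment is strictly worse.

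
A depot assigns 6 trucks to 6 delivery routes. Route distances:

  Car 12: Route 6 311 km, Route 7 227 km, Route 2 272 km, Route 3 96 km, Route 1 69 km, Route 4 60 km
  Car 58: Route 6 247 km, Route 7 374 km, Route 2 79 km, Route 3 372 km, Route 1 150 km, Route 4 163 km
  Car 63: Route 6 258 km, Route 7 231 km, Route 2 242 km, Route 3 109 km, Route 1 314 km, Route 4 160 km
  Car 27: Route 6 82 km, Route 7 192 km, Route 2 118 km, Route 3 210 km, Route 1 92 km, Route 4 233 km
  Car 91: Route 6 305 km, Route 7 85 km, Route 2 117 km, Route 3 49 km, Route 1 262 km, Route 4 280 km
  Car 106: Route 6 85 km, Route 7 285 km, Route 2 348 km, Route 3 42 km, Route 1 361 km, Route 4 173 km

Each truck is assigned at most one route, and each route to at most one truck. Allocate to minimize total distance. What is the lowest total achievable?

Minimum total: 510 km

Optimal: Car 12→Route 4 (60 km), Car 58→Route 2 (79 km), Car 63→Route 3 (109 km), Car 27→Route 1 (92 km), Car 91→Route 7 (85 km), Car 106→Route 6 (85 km) — total 60+79+109+92+85+85 = 510 km.
Row-greedy (each truck in turn takes its cheapest remaining route) gives 776 km, worse by 266.
Swapping Car 12↔Car 63 (Car 12→Route 3 96 km, Car 63→Route 4 160 km) adds 87.
Checked against all permutations: 510 km is optimal.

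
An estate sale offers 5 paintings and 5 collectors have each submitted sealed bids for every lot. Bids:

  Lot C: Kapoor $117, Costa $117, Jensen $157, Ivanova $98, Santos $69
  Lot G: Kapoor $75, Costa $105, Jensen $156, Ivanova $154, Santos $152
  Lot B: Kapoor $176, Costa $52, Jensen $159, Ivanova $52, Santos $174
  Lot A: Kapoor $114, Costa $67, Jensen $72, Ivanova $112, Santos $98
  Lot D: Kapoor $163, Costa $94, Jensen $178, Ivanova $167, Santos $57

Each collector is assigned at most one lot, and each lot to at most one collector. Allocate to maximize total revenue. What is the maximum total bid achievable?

Max total: $737

This is a one-to-one assignment (maximum-weight bipartite matching).
Optimal: Kapoor→Lot A ($114), Costa→Lot C ($117), Jensen→Lot D ($178), Ivanova→Lot G ($154), Santos→Lot B ($174) — total 114+117+178+154+174 = $737.
Row-greedy (each collector in turn takes its best remaining lot) gives $723, worse by 14.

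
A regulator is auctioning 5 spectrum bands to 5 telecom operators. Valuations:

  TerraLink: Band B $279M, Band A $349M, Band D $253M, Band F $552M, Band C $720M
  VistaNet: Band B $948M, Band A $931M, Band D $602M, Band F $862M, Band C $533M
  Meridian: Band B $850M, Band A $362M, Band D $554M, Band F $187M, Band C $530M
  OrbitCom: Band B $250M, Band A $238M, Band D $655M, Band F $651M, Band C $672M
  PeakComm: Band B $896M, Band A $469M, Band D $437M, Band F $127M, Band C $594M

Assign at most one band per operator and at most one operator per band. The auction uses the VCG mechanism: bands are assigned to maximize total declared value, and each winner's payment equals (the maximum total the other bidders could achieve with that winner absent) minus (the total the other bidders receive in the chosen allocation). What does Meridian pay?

Meridian pays $4M.

Efficient allocation: TerraLink→Band C ($720M), VistaNet→Band A ($931M), Meridian→Band D ($554M), OrbitCom→Band F ($651M), PeakComm→Band B ($896M); total welfare W = $3752M.
Meridian receives Band D at value $554M, so the others get W − 554 = $3198M.
Without Meridian: best allocation of the remaining 4 bidders over all 5 bands is TerraLink→Band C ($720M), VistaNet→Band A ($931M), OrbitCom→Band D ($655M), PeakComm→Band B ($896M), total $3202M.
VCG payment = (others' best without Meridian) − (others' welfare with Meridian) = 3202 − 3198 = $4M.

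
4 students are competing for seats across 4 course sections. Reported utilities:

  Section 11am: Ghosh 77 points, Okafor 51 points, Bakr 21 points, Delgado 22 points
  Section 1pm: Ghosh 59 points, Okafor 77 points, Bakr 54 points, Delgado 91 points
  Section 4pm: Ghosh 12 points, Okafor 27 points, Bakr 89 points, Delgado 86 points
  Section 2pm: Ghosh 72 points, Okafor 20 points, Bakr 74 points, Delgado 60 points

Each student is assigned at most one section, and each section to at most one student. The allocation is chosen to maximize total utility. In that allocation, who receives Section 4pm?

Delgado receives Section 4pm.

Optimal: Ghosh→Section 11am (77 points), Okafor→Section 1pm (77 points), Bakr→Section 2pm (74 points), Delgado→Section 4pm (86 points) — total 77+77+74+86 = 314 points.
Column-greedy (each section in turn goes to its best remaining student) gives 277 points, worse by 37.
No other one-to-one assignment exceeds 314 points.
Delgado's own top section is Section 1pm (91 points), but forcing Delgado→Section 1pm and reassigning the rest optimally gives only 303 points — worse by 11.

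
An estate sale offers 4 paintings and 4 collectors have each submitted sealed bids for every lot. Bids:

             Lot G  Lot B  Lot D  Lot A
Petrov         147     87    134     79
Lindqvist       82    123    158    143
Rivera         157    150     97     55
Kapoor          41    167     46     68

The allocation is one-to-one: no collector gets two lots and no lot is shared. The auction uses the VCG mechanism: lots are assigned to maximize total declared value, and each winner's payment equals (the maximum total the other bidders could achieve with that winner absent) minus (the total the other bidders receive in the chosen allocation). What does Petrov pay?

Petrov pays $15.

Efficient allocation: Petrov→Lot D ($134), Lindqvist→Lot A ($143), Rivera→Lot G ($157), Kapoor→Lot B ($167); total welfare W = $601.
Petrov receives Lot D at value $134, so the others get W − 134 = $467.
Without Petrov: best allocation of the remaining 3 bidders over all 4 lots is Lindqvist→Lot D ($158), Rivera→Lot G ($157), Kapoor→Lot B ($167), total $482.
VCG payment = (others' best without Petrov) − (others' welfare with Petrov) = 482 − 467 = $15.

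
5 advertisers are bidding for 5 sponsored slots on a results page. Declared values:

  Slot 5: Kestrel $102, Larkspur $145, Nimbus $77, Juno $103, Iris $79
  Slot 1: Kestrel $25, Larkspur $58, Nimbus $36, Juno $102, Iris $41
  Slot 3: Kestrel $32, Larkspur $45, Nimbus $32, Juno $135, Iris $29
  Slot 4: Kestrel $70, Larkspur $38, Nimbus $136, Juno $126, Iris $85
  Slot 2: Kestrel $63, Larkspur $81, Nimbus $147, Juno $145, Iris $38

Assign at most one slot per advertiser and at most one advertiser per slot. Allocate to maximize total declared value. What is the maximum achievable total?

Optimal: Kestrel→Slot 4 ($70), Larkspur→Slot 5 ($145), Nimbus→Slot 2 ($147), Juno→Slot 3 ($135), Iris→Slot 1 ($41) — total 70+145+147+135+41 = $538.
Row-greedy (each advertiser in turn takes its best remaining slot) gives $495, worse by 43.
Next-best assignment: Kestrel→Slot 1, Larkspur→Slot 5, Nimbus→Slot 2, Juno→Slot 3, Iris→Slot 4 = $537.

Max total: $538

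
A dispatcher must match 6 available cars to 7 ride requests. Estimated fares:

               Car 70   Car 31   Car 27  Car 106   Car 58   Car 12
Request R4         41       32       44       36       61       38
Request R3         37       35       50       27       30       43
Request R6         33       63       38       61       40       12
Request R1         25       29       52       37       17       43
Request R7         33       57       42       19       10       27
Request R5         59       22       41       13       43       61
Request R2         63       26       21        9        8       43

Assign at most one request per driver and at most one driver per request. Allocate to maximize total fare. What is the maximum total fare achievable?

Optimal: Car 70→Request R2 ($63), Car 31→Request R7 ($57), Car 27→Request R1 ($52), Car 106→Request R6 ($61), Car 58→Request R4 ($61), Car 12→Request R5 ($61) — total 63+57+52+61+61+61 = $355.
Max-entry greedy (repeatedly take the single best remaining cell) gives $327, worse by 28.
Checked against all permutations: $355 is optimal.

Maximum total: $355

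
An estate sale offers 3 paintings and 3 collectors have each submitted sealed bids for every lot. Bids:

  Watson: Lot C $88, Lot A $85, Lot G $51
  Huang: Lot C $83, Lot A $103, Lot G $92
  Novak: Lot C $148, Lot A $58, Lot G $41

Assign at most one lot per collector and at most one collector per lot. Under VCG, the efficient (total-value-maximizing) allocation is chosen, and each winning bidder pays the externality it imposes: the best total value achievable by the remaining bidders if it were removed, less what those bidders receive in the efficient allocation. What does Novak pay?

Novak pays $14.

Efficient allocation: Watson→Lot A ($85), Huang→Lot G ($92), Novak→Lot C ($148); total welfare W = $325.
Novak receives Lot C at value $148, so the others get W − 148 = $177.
Without Novak: best allocation of the remaining 2 bidders over all 3 lots is Watson→Lot C ($88), Huang→Lot A ($103), total $191.
VCG payment = (others' best without Novak) − (others' welfare with Novak) = 191 − 177 = $14.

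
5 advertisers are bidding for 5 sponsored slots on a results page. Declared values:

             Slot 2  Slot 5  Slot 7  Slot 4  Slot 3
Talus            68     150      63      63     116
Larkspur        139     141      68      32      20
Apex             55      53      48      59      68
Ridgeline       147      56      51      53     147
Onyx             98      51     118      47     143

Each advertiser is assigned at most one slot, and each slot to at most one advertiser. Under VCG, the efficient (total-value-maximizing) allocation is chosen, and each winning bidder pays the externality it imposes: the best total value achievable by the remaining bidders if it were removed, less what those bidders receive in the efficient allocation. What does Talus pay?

Talus pays $27.

Efficient allocation: Talus→Slot 5 ($150), Larkspur→Slot 2 ($139), Apex→Slot 4 ($59), Ridgeline→Slot 3 ($147), Onyx→Slot 7 ($118); total welfare W = $613.
Talus receives Slot 5 at value $150, so the others get W − 150 = $463.
Without Talus: best allocation of the remaining 4 bidders over all 5 slots is Larkspur→Slot 5 ($141), Apex→Slot 4 ($59), Ridgeline→Slot 2 ($147), Onyx→Slot 3 ($143), total $490.
VCG payment = (others' best without Talus) − (others' welfare with Talus) = 490 − 463 = $27.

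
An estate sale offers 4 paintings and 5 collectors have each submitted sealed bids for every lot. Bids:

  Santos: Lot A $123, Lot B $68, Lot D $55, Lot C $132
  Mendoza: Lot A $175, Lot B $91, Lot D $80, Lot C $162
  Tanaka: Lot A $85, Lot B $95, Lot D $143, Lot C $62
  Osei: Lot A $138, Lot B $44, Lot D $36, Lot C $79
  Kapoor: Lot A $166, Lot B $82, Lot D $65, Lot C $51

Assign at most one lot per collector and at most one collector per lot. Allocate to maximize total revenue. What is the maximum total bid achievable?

Optimal: Kapoor→Lot A ($166), Santos→Lot B ($68), Tanaka→Lot D ($143), Mendoza→Lot C ($162) — total 166+68+143+162 = $539.
Row-greedy (each collector in turn takes its best remaining lot) gives $494, worse by 45.
Swapping Kapoor↔Tanaka (Kapoor→Lot D $65, Tanaka→Lot A $85) loses 159.

Maximum total: $539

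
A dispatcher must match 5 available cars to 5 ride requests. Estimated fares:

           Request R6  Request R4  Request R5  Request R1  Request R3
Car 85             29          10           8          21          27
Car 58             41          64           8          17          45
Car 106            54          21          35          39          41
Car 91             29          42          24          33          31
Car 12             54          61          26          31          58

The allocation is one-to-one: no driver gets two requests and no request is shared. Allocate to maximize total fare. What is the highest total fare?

Max total: $221

Treat this as an assignment problem: match each driver to one request.
Optimal: Car 85→Request R1 ($21), Car 58→Request R4 ($64), Car 106→Request R6 ($54), Car 91→Request R5 ($24), Car 12→Request R3 ($58) — total 21+64+54+24+58 = $221.
Row-greedy (each driver in turn takes its best remaining request) gives $193, worse by 28.
Checked against all permutations: $221 is optimal.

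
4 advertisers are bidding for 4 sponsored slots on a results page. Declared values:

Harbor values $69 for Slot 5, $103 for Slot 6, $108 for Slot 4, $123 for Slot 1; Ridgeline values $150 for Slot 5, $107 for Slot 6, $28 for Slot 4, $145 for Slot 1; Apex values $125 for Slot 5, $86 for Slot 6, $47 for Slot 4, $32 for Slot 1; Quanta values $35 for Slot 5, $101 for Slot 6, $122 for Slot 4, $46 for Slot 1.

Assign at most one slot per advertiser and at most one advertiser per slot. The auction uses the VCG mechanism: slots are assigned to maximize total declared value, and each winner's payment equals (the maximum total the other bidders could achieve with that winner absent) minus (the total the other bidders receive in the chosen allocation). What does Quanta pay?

Quanta pays $5.

Efficient allocation: Harbor→Slot 6 ($103), Ridgeline→Slot 1 ($145), Apex→Slot 5 ($125), Quanta→Slot 4 ($122); total welfare W = $495.
Quanta receives Slot 4 at value $122, so the others get W − 122 = $373.
Without Quanta: best allocation of the remaining 3 bidders over all 4 slots is Harbor→Slot 4 ($108), Ridgeline→Slot 1 ($145), Apex→Slot 5 ($125), total $378.
VCG payment = (others' best without Quanta) − (others' welfare with Quanta) = 378 − 373 = $5.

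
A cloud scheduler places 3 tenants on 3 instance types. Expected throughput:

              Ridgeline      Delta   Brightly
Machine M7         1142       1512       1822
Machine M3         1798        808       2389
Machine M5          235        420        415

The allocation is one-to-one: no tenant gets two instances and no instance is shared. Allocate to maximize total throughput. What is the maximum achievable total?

Optimal: Ridgeline→Machine M5 (235 ops/s), Delta→Machine M7 (1512 ops/s), Brightly→Machine M3 (2389 ops/s) — total 235+1512+2389 = 4136 ops/s.
Column-greedy (each instance in turn goes to its best remaining tenant) gives 4040 ops/s, worse by 96.
Swapping Brightly↔Ridgeline (Brightly→Machine M5 415 ops/s, Ridgeline→Machine M3 1798 ops/s) loses 411.
No other one-to-one assignment exceeds 4136 ops/s.

Maximum total: 4136 ops/s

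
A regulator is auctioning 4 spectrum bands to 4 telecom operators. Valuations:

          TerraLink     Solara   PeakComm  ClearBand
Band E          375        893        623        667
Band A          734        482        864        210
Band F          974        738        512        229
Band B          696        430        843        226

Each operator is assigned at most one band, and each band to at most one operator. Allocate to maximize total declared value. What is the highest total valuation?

Max total: $2982M

Optimal: TerraLink→Band A ($734M), Solara→Band F ($738M), PeakComm→Band B ($843M), ClearBand→Band E ($667M) — total 734+738+843+667 = $2982M.
Column-greedy (each band in turn goes to its best remaining operator) gives $2957M, worse by 25.
Next-best assignment: TerraLink→Band F, Solara→Band A, PeakComm→Band B, ClearBand→Band E = $2966M.
Swapping TerraLink↔Solara (TerraLink→Band F $974M, Solara→Band A $482M) loses 16.
Checked against all permutations: $2982M is optimal.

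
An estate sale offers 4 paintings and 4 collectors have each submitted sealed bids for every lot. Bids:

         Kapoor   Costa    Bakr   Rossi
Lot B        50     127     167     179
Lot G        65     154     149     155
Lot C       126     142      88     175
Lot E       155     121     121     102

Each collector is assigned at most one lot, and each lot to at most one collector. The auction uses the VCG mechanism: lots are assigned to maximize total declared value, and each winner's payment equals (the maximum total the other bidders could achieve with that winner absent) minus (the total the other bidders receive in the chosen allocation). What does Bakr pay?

Bakr pays $4.

Efficient allocation: Kapoor→Lot E ($155), Costa→Lot G ($154), Bakr→Lot B ($167), Rossi→Lot C ($175); total welfare W = $651.
Bakr receives Lot B at value $167, so the others get W − 167 = $484.
Without Bakr: best allocation of the remaining 3 bidders over all 4 lots is Kapoor→Lot E ($155), Costa→Lot G ($154), Rossi→Lot B ($179), total $488.
VCG payment = (others' best without Bakr) − (others' welfare with Bakr) = 488 − 484 = $4.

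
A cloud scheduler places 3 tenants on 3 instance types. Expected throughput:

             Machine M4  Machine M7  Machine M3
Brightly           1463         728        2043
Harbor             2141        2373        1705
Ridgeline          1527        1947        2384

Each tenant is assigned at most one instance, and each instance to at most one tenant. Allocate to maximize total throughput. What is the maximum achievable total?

This is a one-to-one assignment (maximum-weight bipartite matching).
Optimal: Brightly→Machine M4 (1463 ops/s), Harbor→Machine M7 (2373 ops/s), Ridgeline→Machine M3 (2384 ops/s) — total 1463+2373+2384 = 6220 ops/s.
Row-greedy (each tenant in turn takes its best remaining instance) gives 5943 ops/s, worse by 277.
Next-best assignment: Brightly→Machine M3, Harbor→Machine M4, Ridgeline→Machine M7 = 6131 ops/s.
Swapping Ridgeline↔Harbor (Ridgeline→Machine M7 1947 ops/s, Harbor→Machine M3 1705 ops/s) loses 1105.
No other one-to-one assignment exceeds 6220 ops/s.

Max total: 6220 ops/s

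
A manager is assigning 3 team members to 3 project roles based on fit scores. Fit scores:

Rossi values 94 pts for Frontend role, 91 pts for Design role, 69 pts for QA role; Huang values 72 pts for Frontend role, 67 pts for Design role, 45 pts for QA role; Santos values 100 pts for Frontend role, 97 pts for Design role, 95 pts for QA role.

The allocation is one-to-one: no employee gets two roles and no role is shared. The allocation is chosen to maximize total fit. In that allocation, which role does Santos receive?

This is the linear assignment problem.
Optimal: Rossi→Design role (91 pts), Huang→Frontend role (72 pts), Santos→QA role (95 pts) — total 91+72+95 = 258 pts.
Row-greedy (each employee in turn takes its best remaining role) gives 256 pts, worse by 2.
Swapping Huang↔Santos (Huang→QA role 45 pts, Santos→Frontend role 100 pts) loses 22.
No other one-to-one assignment exceeds 258 pts.
Santos's own top role is Frontend role (100 pts), but forcing Santos→Frontend role and reassigning the rest optimally gives only 236 pts — worse by 22.

Santos receives QA role.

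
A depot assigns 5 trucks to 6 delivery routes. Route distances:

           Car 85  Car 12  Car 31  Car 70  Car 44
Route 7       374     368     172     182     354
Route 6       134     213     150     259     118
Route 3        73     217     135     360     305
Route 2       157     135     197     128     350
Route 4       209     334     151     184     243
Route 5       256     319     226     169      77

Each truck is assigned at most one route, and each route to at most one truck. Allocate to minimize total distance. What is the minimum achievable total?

Minimum total: 617 km

Optimal: Car 85→Route 3 (73 km), Car 12→Route 2 (135 km), Car 31→Route 6 (150 km), Car 70→Route 7 (182 km), Car 44→Route 5 (77 km) — total 73+135+150+182+77 = 617 km.
Row-greedy (each truck in turn takes its cheapest remaining route) gives 770 km, worse by 153.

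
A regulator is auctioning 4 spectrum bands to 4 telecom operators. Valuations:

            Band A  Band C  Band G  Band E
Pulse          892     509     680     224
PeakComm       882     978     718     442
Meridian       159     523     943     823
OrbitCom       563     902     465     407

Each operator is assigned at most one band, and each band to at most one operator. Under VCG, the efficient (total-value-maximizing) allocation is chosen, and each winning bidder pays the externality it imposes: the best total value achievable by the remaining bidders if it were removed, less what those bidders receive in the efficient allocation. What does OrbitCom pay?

Efficient allocation: Pulse→Band A ($892M), PeakComm→Band G ($718M), Meridian→Band E ($823M), OrbitCom→Band C ($902M); total welfare W = $3335M.
OrbitCom receives Band C at value $902M, so the others get W − 902 = $2433M.
Without OrbitCom: best allocation of the remaining 3 bidders over all 4 bands is Pulse→Band A ($892M), PeakComm→Band C ($978M), Meridian→Band G ($943M), total $2813M.
VCG payment = (others' best without OrbitCom) − (others' welfare with OrbitCom) = 2813 − 2433 = $380M.

OrbitCom pays $380M.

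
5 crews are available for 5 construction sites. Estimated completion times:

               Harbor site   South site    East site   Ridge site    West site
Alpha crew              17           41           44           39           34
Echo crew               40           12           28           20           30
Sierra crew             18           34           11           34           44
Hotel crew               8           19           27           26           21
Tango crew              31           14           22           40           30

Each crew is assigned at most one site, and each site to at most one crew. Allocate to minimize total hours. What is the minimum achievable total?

Minimum total: 83 hours

Optimal: Alpha crew→Harbor site (17 hours), Echo crew→Ridge site (20 hours), Sierra crew→East site (11 hours), Hotel crew→West site (21 hours), Tango crew→South site (14 hours) — total 17+20+11+21+14 = 83 hours.
Column-greedy (each site in turn goes to its cheapest remaining crew) gives 100 hours, worse by 17.
Next-best assignment: Alpha crew→West site, Echo crew→Ridge site, Sierra crew→East site, Hotel crew→Harbor site, Tango crew→South site = 87 hours.
Swapping Tango crew↔Sierra crew (Tango crew→East site 22 hours, Sierra crew→South site 34 hours) adds 31.
Every other assignment is strictly worse.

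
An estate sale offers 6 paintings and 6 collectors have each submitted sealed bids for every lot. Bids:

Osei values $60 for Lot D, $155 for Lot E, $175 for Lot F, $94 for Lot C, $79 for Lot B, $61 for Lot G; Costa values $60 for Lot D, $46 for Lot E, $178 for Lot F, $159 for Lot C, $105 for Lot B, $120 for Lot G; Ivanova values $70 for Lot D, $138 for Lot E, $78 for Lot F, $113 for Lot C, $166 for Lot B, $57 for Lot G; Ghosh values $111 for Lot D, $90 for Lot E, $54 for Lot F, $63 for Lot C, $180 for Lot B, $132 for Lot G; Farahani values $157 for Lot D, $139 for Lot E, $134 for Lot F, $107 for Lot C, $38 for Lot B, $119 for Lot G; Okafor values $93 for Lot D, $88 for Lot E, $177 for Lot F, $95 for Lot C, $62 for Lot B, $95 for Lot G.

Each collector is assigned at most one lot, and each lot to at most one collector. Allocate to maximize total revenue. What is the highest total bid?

Max total: $946

Optimal: Osei→Lot E ($155), Costa→Lot C ($159), Ivanova→Lot B ($166), Ghosh→Lot G ($132), Farahani→Lot D ($157), Okafor→Lot F ($177) — total 155+159+166+132+157+177 = $946.
Row-greedy (each collector in turn takes its best remaining lot) gives $877, worse by 69.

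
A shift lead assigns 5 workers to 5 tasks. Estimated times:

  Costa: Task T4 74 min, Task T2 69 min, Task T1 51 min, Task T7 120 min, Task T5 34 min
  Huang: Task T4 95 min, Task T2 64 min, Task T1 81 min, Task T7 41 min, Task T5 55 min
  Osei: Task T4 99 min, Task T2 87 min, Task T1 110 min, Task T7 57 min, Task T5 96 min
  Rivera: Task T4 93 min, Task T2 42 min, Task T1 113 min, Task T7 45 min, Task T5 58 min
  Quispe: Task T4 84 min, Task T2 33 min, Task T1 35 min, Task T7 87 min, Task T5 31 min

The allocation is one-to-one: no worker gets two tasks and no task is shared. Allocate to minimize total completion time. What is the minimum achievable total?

Optimal: Costa→Task T5 (34 min), Huang→Task T7 (41 min), Osei→Task T4 (99 min), Rivera→Task T2 (42 min), Quispe→Task T1 (35 min) — total 34+41+99+42+35 = 251 min.
Min-entry greedy (repeatedly take the single cheapest remaining cell) gives 264 min, worse by 13.
Next-best assignment: Costa→Task T4, Huang→Task T5, Osei→Task T7, Rivera→Task T2, Quispe→Task T1 = 263 min.
Checked against all permutations: 251 min is optimal.

Minimum total: 251 min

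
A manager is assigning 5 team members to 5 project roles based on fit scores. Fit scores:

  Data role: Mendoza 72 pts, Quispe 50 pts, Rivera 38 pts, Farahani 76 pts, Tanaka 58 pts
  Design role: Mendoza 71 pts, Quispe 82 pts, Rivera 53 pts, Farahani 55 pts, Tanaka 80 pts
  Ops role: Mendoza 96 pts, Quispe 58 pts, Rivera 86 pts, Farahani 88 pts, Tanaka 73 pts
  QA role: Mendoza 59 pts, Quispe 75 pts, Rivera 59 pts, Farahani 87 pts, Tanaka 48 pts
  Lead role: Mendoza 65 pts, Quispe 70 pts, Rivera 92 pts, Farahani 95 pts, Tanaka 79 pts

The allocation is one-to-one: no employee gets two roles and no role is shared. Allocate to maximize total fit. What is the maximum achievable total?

Optimal: Mendoza→Ops role (96 pts), Quispe→QA role (75 pts), Rivera→Lead role (92 pts), Farahani→Data role (76 pts), Tanaka→Design role (80 pts) — total 96+75+92+76+80 = 419 pts.
Column-greedy (each role in turn goes to its best remaining employee) gives 392 pts, worse by 27.
Next-best assignment: Mendoza→Ops role, Quispe→Design role, Rivera→Lead role, Farahani→QA role, Tanaka→Data role = 415 pts.
Checked against all permutations: 419 pts is optimal.

Maximum total: 419 pts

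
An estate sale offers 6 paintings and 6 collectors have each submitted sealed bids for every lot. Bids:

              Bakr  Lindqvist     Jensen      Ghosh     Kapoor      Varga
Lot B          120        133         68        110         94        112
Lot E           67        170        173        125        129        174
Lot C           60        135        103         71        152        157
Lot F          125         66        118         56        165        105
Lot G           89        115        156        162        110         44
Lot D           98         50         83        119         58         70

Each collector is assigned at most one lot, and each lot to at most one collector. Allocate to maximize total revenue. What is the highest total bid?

Optimal: Bakr→Lot D ($98), Lindqvist→Lot B ($133), Jensen→Lot E ($173), Ghosh→Lot G ($162), Kapoor→Lot F ($165), Varga→Lot C ($157) — total 98+133+173+162+165+157 = $888.
Row-greedy (each collector in turn takes its best remaining lot) gives $834, worse by 54.
Next-best assignment: Bakr→Lot B, Lindqvist→Lot E, Jensen→Lot G, Ghosh→Lot D, Kapoor→Lot F, Varga→Lot C = $887.
No other one-to-one assignment exceeds $888.

Max total: $888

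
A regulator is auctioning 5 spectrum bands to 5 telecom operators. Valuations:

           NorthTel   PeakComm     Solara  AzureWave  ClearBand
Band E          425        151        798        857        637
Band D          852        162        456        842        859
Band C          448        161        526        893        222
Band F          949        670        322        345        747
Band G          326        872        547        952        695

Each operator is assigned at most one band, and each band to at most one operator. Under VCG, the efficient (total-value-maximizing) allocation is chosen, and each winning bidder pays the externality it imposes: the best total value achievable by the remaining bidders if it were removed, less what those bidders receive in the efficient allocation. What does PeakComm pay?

PeakComm pays $59M.

Efficient allocation: NorthTel→Band F ($949M), PeakComm→Band G ($872M), Solara→Band E ($798M), AzureWave→Band C ($893M), ClearBand→Band D ($859M); total welfare W = $4371M.
PeakComm receives Band G at value $872M, so the others get W − 872 = $3499M.
Without PeakComm: best allocation of the remaining 4 bidders over all 5 bands is NorthTel→Band F ($949M), Solara→Band E ($798M), AzureWave→Band G ($952M), ClearBand→Band D ($859M), total $3558M.
VCG payment = (others' best without PeakComm) − (others' welfare with PeakComm) = 3558 − 3499 = $59M.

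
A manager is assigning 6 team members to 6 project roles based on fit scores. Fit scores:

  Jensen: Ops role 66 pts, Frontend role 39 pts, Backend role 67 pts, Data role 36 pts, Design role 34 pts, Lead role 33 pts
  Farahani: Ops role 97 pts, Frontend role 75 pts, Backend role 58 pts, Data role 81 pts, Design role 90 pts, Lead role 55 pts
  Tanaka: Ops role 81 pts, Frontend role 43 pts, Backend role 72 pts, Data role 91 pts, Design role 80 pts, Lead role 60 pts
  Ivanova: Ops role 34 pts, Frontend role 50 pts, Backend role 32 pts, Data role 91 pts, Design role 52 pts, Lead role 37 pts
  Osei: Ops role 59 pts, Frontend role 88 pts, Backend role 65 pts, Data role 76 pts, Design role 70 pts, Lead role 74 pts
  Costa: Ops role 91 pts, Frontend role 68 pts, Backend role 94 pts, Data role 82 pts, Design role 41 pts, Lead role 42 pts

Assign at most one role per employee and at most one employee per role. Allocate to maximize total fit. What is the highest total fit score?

This is the linear assignment problem.
Optimal: Jensen→Ops role (66 pts), Farahani→Design role (90 pts), Tanaka→Lead role (60 pts), Ivanova→Data role (91 pts), Osei→Frontend role (88 pts), Costa→Backend role (94 pts) — total 66+90+60+91+88+94 = 489 pts.
Max-entry greedy (repeatedly take the single best remaining cell) gives 455 pts, worse by 34.

Maximum total: 489 pts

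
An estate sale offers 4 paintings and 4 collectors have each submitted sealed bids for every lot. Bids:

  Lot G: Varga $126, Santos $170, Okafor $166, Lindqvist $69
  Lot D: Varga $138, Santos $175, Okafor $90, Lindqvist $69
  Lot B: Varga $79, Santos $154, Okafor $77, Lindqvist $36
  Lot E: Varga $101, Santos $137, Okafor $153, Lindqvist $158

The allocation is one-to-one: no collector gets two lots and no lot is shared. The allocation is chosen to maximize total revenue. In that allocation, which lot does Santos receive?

Treat this as an assignment problem: match each collector to one lot.
Optimal: Varga→Lot D ($138), Santos→Lot B ($154), Okafor→Lot G ($166), Lindqvist→Lot E ($158) — total 138+154+166+158 = $616.
Row-greedy (each collector in turn takes its best remaining lot) gives $497, worse by 119.
Swapping Santos↔Okafor (Santos→Lot G $170, Okafor→Lot B $77) loses 73.
Checked against all permutations: $616 is optimal.
Santos's own top lot is Lot D ($175), but forcing Santos→Lot D and reassigning the rest optimally gives only $578 — worse by 38.

Santos receives Lot B.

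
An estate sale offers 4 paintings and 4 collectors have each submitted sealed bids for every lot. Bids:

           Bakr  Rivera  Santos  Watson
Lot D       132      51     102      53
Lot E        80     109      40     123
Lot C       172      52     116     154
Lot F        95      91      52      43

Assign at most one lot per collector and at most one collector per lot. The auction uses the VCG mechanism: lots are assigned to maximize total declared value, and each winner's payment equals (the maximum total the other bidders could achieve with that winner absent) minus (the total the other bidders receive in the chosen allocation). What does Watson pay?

Efficient allocation: Bakr→Lot C ($172), Rivera→Lot F ($91), Santos→Lot D ($102), Watson→Lot E ($123); total welfare W = $488.
Watson receives Lot E at value $123, so the others get W − 123 = $365.
Without Watson: best allocation of the remaining 3 bidders over all 4 lots is Bakr→Lot C ($172), Rivera→Lot E ($109), Santos→Lot D ($102), total $383.
VCG payment = (others' best without Watson) − (others' welfare with Watson) = 383 − 365 = $18.

Watson pays $18.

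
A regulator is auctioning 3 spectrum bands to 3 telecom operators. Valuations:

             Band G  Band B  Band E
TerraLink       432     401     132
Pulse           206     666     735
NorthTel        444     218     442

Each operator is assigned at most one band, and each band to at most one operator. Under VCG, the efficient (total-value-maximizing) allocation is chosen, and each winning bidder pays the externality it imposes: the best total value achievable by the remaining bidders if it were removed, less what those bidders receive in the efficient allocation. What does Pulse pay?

Pulse pays $29M.

Efficient allocation: TerraLink→Band B ($401M), Pulse→Band E ($735M), NorthTel→Band G ($444M); total welfare W = $1580M.
Pulse receives Band E at value $735M, so the others get W − 735 = $845M.
Without Pulse: best allocation of the remaining 2 bidders over all 3 bands is TerraLink→Band G ($432M), NorthTel→Band E ($442M), total $874M.
VCG payment = (others' best without Pulse) − (others' welfare with Pulse) = 874 − 845 = $29M.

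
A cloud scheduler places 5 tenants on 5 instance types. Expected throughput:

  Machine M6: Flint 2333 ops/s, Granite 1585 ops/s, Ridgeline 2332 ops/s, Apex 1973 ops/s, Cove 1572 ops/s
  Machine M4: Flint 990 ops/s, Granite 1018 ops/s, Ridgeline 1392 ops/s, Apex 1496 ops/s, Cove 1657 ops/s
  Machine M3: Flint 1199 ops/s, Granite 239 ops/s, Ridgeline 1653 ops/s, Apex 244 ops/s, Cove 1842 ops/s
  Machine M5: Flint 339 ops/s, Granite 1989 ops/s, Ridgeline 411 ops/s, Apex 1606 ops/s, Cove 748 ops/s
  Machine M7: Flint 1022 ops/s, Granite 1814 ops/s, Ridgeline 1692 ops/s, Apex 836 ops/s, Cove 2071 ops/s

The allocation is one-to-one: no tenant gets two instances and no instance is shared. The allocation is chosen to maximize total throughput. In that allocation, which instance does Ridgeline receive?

Ridgeline receives Machine M3.

Optimal: Flint→Machine M6 (2333 ops/s), Granite→Machine M5 (1989 ops/s), Ridgeline→Machine M3 (1653 ops/s), Apex→Machine M4 (1496 ops/s), Cove→Machine M7 (2071 ops/s) — total 2333+1989+1653+1496+2071 = 9542 ops/s.
Column-greedy (each instance in turn goes to its best remaining tenant) gives 8468 ops/s, worse by 1074.
Swapping Flint↔Granite (Flint→Machine M5 339 ops/s, Granite→Machine M6 1585 ops/s) loses 2398.
No other one-to-one assignment exceeds 9542 ops/s.
Ridgeline's own top instance is Machine M6 (2332 ops/s), but forcing Ridgeline→Machine M6 and reassigning the rest optimally gives only 9087 ops/s — worse by 455.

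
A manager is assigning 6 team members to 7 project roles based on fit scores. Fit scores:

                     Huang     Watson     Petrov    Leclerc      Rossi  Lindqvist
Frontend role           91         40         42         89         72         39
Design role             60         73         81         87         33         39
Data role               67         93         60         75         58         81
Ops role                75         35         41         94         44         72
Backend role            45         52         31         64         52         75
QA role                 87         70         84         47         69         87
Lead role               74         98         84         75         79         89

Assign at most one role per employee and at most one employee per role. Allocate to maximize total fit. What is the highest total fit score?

Max total: 525 pts

Optimal: Huang→Frontend role (91 pts), Watson→Data role (93 pts), Petrov→Design role (81 pts), Leclerc→Ops role (94 pts), Rossi→Lead role (79 pts), Lindqvist→QA role (87 pts) — total 91+93+81+94+79+87 = 525 pts.
Next-best assignment: Huang→Frontend role, Watson→Data role, Petrov→Design role, Leclerc→Ops role, Rossi→QA role, Lindqvist→Lead role = 517 pts.
Checked against all permutations: 525 pts is optimal.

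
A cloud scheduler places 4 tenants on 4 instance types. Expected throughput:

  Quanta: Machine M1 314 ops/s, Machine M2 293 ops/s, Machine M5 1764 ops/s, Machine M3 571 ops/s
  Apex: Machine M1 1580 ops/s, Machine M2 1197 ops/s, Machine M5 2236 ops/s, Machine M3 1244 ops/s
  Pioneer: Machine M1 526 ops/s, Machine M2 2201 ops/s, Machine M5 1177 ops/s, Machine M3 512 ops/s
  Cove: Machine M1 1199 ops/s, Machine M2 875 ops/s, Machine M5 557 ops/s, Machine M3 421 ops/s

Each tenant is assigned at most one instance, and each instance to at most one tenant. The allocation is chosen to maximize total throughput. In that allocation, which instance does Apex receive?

Optimal: Quanta→Machine M5 (1764 ops/s), Apex→Machine M3 (1244 ops/s), Pioneer→Machine M2 (2201 ops/s), Cove→Machine M1 (1199 ops/s) — total 1764+1244+2201+1199 = 6408 ops/s.
Column-greedy (each instance in turn goes to its best remaining tenant) gives 5966 ops/s, worse by 442.
Every other assignment is strictly worse.
Apex's own top instance is Machine M5 (2236 ops/s), but forcing Apex→Machine M5 and reassigning the rest optimally gives only 6207 ops/s — worse by 201.

Apex receives Machine M3.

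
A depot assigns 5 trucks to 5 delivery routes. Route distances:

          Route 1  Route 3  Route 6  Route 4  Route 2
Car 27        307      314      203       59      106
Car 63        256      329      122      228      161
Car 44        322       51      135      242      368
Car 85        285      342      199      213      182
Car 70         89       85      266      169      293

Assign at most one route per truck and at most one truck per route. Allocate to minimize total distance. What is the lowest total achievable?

Optimal: Car 27→Route 4 (59 km), Car 63→Route 6 (122 km), Car 44→Route 3 (51 km), Car 85→Route 2 (182 km), Car 70→Route 1 (89 km) — total 59+122+51+182+89 = 503 km.
Next-best assignment: Car 27→Route 4, Car 63→Route 2, Car 44→Route 3, Car 85→Route 6, Car 70→Route 1 = 559 km.
No other one-to-one assignment undercuts 503 km.

Min total: 503 km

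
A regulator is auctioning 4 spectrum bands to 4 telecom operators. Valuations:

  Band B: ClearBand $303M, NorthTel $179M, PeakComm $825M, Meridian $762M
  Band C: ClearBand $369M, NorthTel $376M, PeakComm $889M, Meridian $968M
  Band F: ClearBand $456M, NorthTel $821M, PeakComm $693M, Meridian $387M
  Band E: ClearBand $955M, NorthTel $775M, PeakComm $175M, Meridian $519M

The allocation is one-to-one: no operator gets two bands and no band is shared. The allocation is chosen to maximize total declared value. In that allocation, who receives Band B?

This is a one-to-one assignment (maximum-weight bipartite matching).
Optimal: ClearBand→Band E ($955M), NorthTel→Band F ($821M), PeakComm→Band B ($825M), Meridian→Band C ($968M) — total 955+821+825+968 = $3569M.
Swapping PeakComm↔ClearBand (PeakComm→Band E $175M, ClearBand→Band B $303M) loses 1302.
Every other assignment is strictly worse.
PeakComm's own top band is Band C ($889M), but forcing PeakComm→Band C and reassigning the rest optimally gives only $3427M — worse by 142.

PeakComm receives Band B.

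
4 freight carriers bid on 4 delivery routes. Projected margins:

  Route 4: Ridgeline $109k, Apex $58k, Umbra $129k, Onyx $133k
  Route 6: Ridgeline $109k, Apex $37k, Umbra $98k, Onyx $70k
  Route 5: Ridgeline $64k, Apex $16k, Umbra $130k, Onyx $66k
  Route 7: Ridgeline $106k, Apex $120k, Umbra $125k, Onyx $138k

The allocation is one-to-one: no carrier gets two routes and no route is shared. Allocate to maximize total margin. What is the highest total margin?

Maximum total: $492k

This is the linear assignment problem.
Optimal: Ridgeline→Route 6 ($109k), Apex→Route 7 ($120k), Umbra→Route 5 ($130k), Onyx→Route 4 ($133k) — total 109+120+130+133 = $492k.
Next-best assignment: Ridgeline→Route 6, Apex→Route 4, Umbra→Route 5, Onyx→Route 7 = $435k.
Swapping Onyx↔Umbra (Onyx→Route 5 $66k, Umbra→Route 4 $129k) loses 68.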